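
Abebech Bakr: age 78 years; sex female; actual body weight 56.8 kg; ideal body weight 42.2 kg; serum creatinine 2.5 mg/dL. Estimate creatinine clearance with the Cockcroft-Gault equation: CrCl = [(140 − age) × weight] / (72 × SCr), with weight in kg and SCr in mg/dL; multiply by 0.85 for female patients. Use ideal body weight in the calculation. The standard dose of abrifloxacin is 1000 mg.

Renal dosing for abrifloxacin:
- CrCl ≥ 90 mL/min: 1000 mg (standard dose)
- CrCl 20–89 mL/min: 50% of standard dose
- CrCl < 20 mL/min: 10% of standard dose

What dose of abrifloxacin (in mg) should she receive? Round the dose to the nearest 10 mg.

100 mg

CrCl = (140 − 78) × 42.2 / (72 × 2.5) × 0.85 = 2616.4 / 180.00 × 0.85 ≈ 12.4 mL/min
CrCl ≈ 12 mL/min → bracket < 20 mL/min.
10% of 1000 mg = 100 mg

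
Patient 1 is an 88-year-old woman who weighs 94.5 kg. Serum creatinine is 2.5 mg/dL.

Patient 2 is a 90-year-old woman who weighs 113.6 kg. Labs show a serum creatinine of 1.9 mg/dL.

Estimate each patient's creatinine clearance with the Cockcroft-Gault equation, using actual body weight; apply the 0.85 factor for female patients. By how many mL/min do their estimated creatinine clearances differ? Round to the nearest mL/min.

Patient 1: CrCl = (140 − 88) × 94.5 / (72 × 2.5) × 0.85 = 4914.0 / 180.00 × 0.85 ≈ 23.2 mL/min
Patient 2: CrCl = (140 − 90) × 113.6 / (72 × 1.9) × 0.85 = 5680.0 / 136.80 × 0.85 ≈ 35.3 mL/min
|23.2 − 35.3| = 12.1 mL/min

12 mL/min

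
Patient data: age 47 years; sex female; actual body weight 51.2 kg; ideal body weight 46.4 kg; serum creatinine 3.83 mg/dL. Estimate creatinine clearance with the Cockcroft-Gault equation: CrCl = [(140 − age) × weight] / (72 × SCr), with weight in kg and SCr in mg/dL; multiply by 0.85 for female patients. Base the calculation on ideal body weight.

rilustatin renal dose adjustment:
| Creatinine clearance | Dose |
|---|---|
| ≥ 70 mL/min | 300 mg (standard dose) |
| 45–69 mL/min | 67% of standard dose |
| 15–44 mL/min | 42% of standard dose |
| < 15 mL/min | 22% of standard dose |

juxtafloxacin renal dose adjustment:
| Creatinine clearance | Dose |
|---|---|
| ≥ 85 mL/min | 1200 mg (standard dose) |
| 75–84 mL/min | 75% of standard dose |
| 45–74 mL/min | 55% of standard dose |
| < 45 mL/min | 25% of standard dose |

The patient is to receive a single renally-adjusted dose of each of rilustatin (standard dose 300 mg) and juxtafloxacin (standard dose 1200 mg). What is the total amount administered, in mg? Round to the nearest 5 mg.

365 mg

CrCl = (140 − 47) × 46.4 / (72 × 3.83) × 0.85 = 4315.2 / 275.76 × 0.85 ≈ 13.3 mL/min
CrCl ≈ 13 mL/min.
rilustatin: < 15 mL/min → 22% of 300 mg = 66 mg.
juxtafloxacin: < 45 mL/min → 25% of 1200 mg = 300 mg.
Total = 66 + 300 = 366 mg.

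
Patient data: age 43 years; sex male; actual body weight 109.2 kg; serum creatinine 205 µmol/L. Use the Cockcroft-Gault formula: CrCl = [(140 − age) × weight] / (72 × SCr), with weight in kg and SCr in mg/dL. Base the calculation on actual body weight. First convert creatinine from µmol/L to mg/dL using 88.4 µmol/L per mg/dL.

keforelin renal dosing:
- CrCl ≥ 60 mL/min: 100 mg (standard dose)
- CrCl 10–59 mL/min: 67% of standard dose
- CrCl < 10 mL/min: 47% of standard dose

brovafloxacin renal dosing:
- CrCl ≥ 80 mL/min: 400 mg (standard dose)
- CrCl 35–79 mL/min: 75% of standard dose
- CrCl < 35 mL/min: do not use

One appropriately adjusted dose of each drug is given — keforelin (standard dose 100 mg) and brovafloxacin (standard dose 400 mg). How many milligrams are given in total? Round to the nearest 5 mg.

SCr = 205 / 88.4 = 2.319 mg/dL
CrCl = (140 − 43) × 109.2 / (72 × 2.319) = 10592.4 / 166.97 ≈ 63.4 mL/min
CrCl ≈ 63 mL/min.
keforelin: ≥ 60 mL/min → 100% of 100 mg = 100 mg.
brovafloxacin: 35–79 mL/min → 75% of 400 mg = 300 mg.
Total = 100 + 300 = 400 mg.

400 mg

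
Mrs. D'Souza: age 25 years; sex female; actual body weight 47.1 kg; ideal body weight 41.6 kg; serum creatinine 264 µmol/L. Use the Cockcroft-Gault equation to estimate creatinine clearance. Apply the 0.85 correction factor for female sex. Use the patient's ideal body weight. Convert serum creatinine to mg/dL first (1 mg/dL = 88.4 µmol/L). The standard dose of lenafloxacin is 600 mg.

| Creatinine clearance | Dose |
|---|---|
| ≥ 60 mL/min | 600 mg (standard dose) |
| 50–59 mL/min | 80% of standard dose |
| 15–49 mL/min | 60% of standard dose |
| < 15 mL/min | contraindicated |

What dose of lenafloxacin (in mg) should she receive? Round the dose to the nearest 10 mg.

360 mg

SCr = 264 / 88.4 = 2.986 mg/dL
CrCl = (140 − 25) × 41.6 / (72 × 2.986) × 0.85 = 4784.0 / 214.99 × 0.85 ≈ 18.9 mL/min
CrCl ≈ 19 mL/min → bracket 15–49 mL/min.
60% of 600 mg = 360 mg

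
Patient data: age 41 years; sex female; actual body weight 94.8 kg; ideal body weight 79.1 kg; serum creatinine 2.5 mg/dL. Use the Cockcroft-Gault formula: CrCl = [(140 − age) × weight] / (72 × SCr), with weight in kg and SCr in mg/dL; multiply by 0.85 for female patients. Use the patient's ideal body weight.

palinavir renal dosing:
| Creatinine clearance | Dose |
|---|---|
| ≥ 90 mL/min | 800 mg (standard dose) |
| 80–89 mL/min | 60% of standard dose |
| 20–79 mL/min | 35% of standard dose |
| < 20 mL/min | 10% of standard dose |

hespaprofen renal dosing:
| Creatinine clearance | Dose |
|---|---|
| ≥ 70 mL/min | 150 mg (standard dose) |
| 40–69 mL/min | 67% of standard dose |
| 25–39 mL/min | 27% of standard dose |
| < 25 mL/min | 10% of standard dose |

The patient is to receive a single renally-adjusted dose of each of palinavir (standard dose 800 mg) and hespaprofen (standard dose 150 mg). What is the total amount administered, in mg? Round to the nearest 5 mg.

CrCl = (140 − 41) × 79.1 / (72 × 2.5) × 0.85 = 7830.9 / 180.00 × 0.85 ≈ 37.0 mL/min
CrCl ≈ 37 mL/min.
palinavir: 20–79 mL/min → 35% of 800 mg = 280 mg.
hespaprofen: 25–39 mL/min → 27% of 150 mg = 40.5 mg.
Total = 280 + 40.5 = 320.5 mg.

320 mg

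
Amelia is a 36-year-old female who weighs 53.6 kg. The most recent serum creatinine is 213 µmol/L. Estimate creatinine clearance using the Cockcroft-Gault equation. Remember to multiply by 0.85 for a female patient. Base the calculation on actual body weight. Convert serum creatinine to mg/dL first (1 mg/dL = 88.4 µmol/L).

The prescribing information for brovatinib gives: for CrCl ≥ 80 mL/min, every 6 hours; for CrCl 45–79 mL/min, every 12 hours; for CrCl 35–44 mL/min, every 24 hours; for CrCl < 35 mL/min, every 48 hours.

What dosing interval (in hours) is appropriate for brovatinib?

SCr = 213 / 88.4 = 2.41 mg/dL
CrCl = (140 − 36) × 53.6 / (72 × 2.41) × 0.85 = 5574.4 / 173.52 × 0.85 ≈ 27.3 mL/min
CrCl ≈ 27 mL/min → bracket < 35 mL/min → every 48 hours.

every 48 hours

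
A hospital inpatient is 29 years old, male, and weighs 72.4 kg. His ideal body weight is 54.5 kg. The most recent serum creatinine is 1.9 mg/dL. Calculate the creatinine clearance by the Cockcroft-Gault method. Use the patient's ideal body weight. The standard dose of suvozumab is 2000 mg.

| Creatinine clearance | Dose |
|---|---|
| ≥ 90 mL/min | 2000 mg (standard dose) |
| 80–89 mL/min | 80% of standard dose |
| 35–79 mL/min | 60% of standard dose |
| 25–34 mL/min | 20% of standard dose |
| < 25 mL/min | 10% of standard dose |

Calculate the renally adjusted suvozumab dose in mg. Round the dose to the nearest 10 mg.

1200 mg

CrCl = (140 − 29) × 54.5 / (72 × 1.9) = 6049.5 / 136.80 ≈ 44.2 mL/min
CrCl ≈ 44 mL/min → bracket 35–79 mL/min.
60% of 2000 mg = 1200 mg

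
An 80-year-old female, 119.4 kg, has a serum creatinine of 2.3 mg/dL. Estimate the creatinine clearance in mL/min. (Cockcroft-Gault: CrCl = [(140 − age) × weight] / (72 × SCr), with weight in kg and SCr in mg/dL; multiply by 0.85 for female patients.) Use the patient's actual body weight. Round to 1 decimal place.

36.8 mL/min

CrCl = (140 − 80) × 119.4 / (72 × 2.3) × 0.85 = 7164.0 / 165.60 × 0.85 ≈ 36.8 mL/min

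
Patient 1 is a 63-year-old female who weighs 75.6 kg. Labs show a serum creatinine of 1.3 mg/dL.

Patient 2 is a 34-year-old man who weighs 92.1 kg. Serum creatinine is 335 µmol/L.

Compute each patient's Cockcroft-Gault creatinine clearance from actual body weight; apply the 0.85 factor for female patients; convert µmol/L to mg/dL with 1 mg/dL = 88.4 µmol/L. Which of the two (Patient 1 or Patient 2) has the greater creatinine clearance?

Patient 1: CrCl = (140 − 63) × 75.6 / (72 × 1.3) × 0.85 = 5821.2 / 93.60 × 0.85 ≈ 52.9 mL/min
Patient 2: SCr = 335 / 88.4 = 3.79 mg/dL
Patient 2: CrCl = (140 − 34) × 92.1 / (72 × 3.79) = 9762.6 / 272.88 ≈ 35.8 mL/min
52.9 vs 35.8 mL/min → Patient 1 is higher.

Patient 1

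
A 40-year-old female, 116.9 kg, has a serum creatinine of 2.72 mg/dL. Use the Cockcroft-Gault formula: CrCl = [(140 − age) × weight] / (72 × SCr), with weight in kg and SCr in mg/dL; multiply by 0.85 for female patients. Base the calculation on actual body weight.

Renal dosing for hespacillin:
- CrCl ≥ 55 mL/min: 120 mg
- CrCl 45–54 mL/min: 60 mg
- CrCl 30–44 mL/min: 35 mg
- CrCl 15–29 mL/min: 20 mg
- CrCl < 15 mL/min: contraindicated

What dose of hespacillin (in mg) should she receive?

60 mg

CrCl = (140 − 40) × 116.9 / (72 × 2.72) × 0.85 = 11690.0 / 195.84 × 0.85 ≈ 50.7 mL/min
CrCl ≈ 51 mL/min → bracket 45–54 mL/min.
Dose for this bracket: 60 mg.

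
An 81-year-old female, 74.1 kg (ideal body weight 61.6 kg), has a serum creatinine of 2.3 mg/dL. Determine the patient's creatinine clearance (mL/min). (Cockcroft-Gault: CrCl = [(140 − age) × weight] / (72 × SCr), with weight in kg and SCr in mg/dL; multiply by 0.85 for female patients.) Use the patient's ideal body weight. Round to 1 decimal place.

CrCl = (140 − 81) × 61.6 / (72 × 2.3) × 0.85 = 3634.4 / 165.60 × 0.85 ≈ 18.7 mL/min

18.7 mL/min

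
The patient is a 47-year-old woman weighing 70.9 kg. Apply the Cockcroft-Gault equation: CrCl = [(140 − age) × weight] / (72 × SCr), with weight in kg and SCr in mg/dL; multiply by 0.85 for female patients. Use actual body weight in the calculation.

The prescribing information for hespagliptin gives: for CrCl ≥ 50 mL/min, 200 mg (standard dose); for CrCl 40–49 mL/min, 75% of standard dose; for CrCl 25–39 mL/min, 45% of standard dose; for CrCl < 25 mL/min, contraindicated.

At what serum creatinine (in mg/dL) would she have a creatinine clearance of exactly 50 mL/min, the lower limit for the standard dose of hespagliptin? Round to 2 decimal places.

1.56 mg/dL

Standard dose requires CrCl ≥ 50 mL/min.
Set (140 − 47) × 70.9 × 0.85 / (72 × SCr) = 50
SCr = (140 − 47) × 70.9 × 0.85 / (72 × 50) = 1.557 mg/dL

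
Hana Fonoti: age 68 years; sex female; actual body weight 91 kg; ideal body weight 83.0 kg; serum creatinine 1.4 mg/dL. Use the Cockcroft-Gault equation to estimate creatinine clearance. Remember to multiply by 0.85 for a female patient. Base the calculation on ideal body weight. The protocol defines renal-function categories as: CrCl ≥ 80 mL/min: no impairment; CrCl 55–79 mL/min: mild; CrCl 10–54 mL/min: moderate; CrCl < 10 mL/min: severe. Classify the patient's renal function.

moderate

CrCl = (140 − 68) × 83 / (72 × 1.4) × 0.85 = 5976.0 / 100.80 × 0.85 ≈ 50.4 mL/min
50 mL/min falls in the 'moderate' range.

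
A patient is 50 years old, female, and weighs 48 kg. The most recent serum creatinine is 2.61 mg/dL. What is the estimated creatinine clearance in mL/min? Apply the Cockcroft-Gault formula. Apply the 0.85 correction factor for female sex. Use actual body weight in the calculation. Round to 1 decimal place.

19.5 mL/min

CrCl = (140 − 50) × 48 / (72 × 2.61) × 0.85 = 4320.0 / 187.92 × 0.85 ≈ 19.5 mL/min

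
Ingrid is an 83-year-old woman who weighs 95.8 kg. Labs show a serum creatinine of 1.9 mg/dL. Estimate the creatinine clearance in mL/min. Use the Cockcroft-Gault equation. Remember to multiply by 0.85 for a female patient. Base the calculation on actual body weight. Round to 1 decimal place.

CrCl = (140 − 83) × 95.8 / (72 × 1.9) × 0.85 = 5460.6 / 136.80 × 0.85 ≈ 33.9 mL/min

33.9 mL/min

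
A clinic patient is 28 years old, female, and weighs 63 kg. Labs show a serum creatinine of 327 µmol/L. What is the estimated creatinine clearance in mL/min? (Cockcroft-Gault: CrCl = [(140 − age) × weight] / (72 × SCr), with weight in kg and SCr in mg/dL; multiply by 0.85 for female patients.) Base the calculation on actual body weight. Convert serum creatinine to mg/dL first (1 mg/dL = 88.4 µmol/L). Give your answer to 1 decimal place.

22.5 mL/min

SCr = 327 / 88.4 = 3.699 mg/dL
CrCl = (140 − 28) × 63 / (72 × 3.699) × 0.85 = 7056.0 / 266.33 × 0.85 ≈ 22.5 mL/min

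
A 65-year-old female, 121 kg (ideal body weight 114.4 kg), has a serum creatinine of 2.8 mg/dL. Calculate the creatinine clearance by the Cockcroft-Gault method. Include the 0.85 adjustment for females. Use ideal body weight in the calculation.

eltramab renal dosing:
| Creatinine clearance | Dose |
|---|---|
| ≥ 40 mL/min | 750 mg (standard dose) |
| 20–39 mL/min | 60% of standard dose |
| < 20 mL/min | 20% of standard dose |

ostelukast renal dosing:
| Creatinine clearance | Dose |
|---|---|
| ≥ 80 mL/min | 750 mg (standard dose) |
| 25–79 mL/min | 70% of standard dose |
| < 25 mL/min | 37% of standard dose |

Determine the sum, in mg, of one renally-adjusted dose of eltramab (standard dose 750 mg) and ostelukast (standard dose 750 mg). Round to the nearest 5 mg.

975 mg

CrCl = (140 − 65) × 114.4 / (72 × 2.8) × 0.85 = 8580.0 / 201.60 × 0.85 ≈ 36.2 mL/min
CrCl ≈ 36 mL/min.
eltramab: 20–39 mL/min → 60% of 750 mg = 450 mg.
ostelukast: 25–79 mL/min → 70% of 750 mg = 525 mg.
Total = 450 + 525 = 975 mg.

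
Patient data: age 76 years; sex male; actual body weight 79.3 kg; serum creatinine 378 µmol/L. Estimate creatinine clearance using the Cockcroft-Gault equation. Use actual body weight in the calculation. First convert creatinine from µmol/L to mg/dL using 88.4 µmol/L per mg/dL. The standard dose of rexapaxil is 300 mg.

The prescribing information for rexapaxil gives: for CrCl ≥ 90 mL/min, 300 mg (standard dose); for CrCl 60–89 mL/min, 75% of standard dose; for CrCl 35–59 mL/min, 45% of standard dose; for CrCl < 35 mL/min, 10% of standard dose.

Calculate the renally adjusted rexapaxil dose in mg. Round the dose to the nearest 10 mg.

30 mg

SCr = 378 / 88.4 = 4.276 mg/dL
CrCl = (140 − 76) × 79.3 / (72 × 4.276) = 5075.2 / 307.87 ≈ 16.5 mL/min
CrCl ≈ 16 mL/min → bracket < 35 mL/min.
10% of 300 mg = 30 mg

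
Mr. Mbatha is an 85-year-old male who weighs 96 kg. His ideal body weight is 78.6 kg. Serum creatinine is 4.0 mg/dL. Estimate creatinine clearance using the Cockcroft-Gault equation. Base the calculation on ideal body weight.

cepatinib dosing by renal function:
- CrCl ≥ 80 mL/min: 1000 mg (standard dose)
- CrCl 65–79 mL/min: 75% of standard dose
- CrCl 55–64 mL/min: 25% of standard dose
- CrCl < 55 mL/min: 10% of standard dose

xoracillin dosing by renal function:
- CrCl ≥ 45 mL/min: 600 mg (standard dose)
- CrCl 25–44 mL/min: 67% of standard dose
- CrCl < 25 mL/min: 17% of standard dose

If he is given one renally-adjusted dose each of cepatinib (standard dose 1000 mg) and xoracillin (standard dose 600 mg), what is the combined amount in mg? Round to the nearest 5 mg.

CrCl = (140 − 85) × 78.6 / (72 × 4) = 4323.0 / 288.00 ≈ 15.0 mL/min
CrCl ≈ 15 mL/min.
cepatinib: < 55 mL/min → 10% of 1000 mg = 100 mg.
xoracillin: < 25 mL/min → 17% of 600 mg = 102 mg.
Total = 100 + 102 = 202 mg.

200 mg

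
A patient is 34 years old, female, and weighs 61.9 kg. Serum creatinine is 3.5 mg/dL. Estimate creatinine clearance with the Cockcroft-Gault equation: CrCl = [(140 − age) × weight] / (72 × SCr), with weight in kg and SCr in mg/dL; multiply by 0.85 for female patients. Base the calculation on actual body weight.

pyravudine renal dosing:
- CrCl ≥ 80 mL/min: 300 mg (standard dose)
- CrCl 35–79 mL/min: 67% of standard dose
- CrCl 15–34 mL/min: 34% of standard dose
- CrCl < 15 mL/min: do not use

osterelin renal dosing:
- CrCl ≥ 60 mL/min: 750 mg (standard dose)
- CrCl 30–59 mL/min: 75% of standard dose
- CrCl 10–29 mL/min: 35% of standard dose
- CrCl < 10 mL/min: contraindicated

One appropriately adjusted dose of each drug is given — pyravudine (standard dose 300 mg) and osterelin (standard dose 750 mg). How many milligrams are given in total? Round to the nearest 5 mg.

CrCl = (140 − 34) × 61.9 / (72 × 3.5) × 0.85 = 6561.4 / 252.00 × 0.85 ≈ 22.1 mL/min
CrCl ≈ 22 mL/min.
pyravudine: 15–34 mL/min → 34% of 300 mg = 102 mg.
osterelin: 10–29 mL/min → 35% of 750 mg = 262.5 mg.
Total = 102 + 262.5 = 364.5 mg.

365 mg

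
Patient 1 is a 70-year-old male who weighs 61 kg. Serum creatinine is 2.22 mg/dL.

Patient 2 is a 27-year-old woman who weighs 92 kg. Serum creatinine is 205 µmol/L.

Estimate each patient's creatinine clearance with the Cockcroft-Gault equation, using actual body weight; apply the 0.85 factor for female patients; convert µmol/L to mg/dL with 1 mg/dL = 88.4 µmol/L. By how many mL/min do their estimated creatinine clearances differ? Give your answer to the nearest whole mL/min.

26 mL/min

Patient 1: CrCl = (140 − 70) × 61 / (72 × 2.22) = 4270.0 / 159.84 ≈ 26.7 mL/min
Patient 2: SCr = 205 / 88.4 = 2.319 mg/dL
Patient 2: CrCl = (140 − 27) × 92 / (72 × 2.319) × 0.85 = 10396.0 / 166.97 × 0.85 ≈ 52.9 mL/min
|26.7 − 52.9| = 26.2 mL/min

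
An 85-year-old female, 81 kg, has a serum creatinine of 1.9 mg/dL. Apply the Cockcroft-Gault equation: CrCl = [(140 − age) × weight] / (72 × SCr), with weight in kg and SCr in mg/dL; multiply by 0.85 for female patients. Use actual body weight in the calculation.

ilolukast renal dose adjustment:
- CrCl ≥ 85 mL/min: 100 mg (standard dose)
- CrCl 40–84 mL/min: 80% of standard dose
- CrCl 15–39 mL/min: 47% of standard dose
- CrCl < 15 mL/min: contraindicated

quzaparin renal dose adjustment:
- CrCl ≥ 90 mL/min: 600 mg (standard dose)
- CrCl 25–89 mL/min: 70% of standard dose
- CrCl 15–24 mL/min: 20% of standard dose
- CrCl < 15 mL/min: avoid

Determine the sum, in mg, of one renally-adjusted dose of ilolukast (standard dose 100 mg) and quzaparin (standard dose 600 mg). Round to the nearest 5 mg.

465 mg

CrCl = (140 − 85) × 81 / (72 × 1.9) × 0.85 = 4455.0 / 136.80 × 0.85 ≈ 27.7 mL/min
CrCl ≈ 28 mL/min.
ilolukast: 15–39 mL/min → 47% of 100 mg = 47 mg.
quzaparin: 25–89 mL/min → 70% of 600 mg = 420 mg.
Total = 47 + 420 = 467 mg.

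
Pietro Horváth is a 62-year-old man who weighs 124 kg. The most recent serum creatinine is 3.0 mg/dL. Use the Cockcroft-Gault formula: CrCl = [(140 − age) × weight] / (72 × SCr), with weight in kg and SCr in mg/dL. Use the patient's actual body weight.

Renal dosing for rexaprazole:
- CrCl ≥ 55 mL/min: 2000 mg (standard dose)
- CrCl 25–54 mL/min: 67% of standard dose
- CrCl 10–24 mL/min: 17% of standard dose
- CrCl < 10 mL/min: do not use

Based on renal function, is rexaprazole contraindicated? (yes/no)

no

CrCl = (140 − 62) × 124 / (72 × 3) = 9672.0 / 216.00 ≈ 44.8 mL/min
CrCl ≈ 45 mL/min, which is ≥ 10 mL/min.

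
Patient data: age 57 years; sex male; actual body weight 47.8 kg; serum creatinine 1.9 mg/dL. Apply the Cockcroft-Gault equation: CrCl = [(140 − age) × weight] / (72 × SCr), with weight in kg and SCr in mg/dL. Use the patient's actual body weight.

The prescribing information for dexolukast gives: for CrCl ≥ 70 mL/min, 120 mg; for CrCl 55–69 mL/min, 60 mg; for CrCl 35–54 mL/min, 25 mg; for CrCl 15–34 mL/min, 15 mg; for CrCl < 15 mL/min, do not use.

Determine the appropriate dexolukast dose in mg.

CrCl = (140 − 57) × 47.8 / (72 × 1.9) = 3967.4 / 136.80 ≈ 29.0 mL/min
CrCl ≈ 29 mL/min → bracket 15–34 mL/min.
Dose for this bracket: 15 mg.

15 mg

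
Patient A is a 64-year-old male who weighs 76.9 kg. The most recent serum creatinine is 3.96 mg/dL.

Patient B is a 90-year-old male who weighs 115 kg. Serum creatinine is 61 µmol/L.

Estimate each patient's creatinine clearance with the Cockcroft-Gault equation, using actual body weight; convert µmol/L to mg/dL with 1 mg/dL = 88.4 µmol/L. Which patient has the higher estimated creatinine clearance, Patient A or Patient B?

Patient B

Patient A: CrCl = (140 − 64) × 76.9 / (72 × 3.96) = 5844.4 / 285.12 ≈ 20.5 mL/min
Patient B: SCr = 61 / 88.4 = 0.69 mg/dL
Patient B: CrCl = (140 − 90) × 115 / (72 × 0.69) = 5750.0 / 49.68 ≈ 115.7 mL/min
20.5 vs 115.7 mL/min → Patient B is higher.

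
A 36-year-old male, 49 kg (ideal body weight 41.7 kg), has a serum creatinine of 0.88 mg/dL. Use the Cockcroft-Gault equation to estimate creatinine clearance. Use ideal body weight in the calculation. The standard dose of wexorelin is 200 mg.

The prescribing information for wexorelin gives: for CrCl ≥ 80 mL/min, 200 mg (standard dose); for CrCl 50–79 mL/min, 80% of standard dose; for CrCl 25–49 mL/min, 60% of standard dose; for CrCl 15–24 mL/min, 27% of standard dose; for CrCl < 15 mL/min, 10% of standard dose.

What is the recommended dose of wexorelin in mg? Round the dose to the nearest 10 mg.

160 mg

CrCl = (140 − 36) × 41.7 / (72 × 0.88) = 4336.8 / 63.36 ≈ 68.4 mL/min
CrCl ≈ 68 mL/min → bracket 50–79 mL/min.
80% of 200 mg = 160 mg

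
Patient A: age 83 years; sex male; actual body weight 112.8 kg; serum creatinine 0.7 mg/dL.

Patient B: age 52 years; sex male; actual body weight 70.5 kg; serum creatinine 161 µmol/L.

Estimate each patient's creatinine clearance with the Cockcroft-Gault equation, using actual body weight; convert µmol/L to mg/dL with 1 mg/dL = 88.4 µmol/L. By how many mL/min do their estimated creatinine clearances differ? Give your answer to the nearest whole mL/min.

80 mL/min

Patient A: CrCl = (140 − 83) × 112.8 / (72 × 0.7) = 6429.6 / 50.40 ≈ 127.6 mL/min
Patient B: SCr = 161 / 88.4 = 1.821 mg/dL
Patient B: CrCl = (140 − 52) × 70.5 / (72 × 1.821) = 6204.0 / 131.11 ≈ 47.3 mL/min
|127.6 − 47.3| = 80.3 mL/min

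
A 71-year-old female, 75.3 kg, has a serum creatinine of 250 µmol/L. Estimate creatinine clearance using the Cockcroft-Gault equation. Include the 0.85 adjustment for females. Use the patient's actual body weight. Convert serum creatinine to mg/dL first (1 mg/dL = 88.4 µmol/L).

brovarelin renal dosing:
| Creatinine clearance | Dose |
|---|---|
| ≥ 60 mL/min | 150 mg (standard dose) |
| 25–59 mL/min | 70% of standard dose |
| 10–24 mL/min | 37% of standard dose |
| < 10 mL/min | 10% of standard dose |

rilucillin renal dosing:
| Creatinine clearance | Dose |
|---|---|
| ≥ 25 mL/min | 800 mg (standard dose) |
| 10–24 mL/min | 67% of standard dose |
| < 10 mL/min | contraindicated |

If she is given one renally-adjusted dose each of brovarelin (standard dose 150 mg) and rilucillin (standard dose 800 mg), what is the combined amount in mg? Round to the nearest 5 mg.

590 mg

SCr = 250 / 88.4 = 2.828 mg/dL
CrCl = (140 − 71) × 75.3 / (72 × 2.828) × 0.85 = 5195.7 / 203.62 × 0.85 ≈ 21.7 mL/min
CrCl ≈ 22 mL/min.
brovarelin: 10–24 mL/min → 37% of 150 mg = 55.5 mg.
rilucillin: 10–24 mL/min → 67% of 800 mg = 536 mg.
Total = 55.5 + 536 = 591.5 mg.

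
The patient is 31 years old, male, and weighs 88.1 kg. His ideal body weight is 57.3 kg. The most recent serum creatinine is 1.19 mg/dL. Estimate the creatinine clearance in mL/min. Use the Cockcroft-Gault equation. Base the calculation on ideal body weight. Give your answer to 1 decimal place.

72.9 mL/min

CrCl = (140 − 31) × 57.3 / (72 × 1.19) = 6245.7 / 85.68 ≈ 72.9 mL/min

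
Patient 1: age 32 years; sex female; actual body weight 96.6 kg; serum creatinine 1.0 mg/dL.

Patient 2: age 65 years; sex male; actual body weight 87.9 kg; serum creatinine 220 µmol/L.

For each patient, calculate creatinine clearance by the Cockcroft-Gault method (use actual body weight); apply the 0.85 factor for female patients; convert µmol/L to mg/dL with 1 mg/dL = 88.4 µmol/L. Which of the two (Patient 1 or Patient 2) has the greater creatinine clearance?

Patient 1

Patient 1: CrCl = (140 − 32) × 96.6 / (72 × 1) × 0.85 = 10432.8 / 72.00 × 0.85 ≈ 123.2 mL/min
Patient 2: SCr = 220 / 88.4 = 2.489 mg/dL
Patient 2: CrCl = (140 − 65) × 87.9 / (72 × 2.489) = 6592.5 / 179.21 ≈ 36.8 mL/min
123.2 vs 36.8 mL/min → Patient 1 is higher.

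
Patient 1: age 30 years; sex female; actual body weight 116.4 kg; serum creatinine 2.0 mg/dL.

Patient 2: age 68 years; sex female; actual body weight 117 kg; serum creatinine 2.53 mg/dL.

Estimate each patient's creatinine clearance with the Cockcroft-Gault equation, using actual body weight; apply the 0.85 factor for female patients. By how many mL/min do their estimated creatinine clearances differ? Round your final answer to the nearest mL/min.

Patient 1: CrCl = (140 − 30) × 116.4 / (72 × 2) × 0.85 = 12804.0 / 144.00 × 0.85 ≈ 75.6 mL/min
Patient 2: CrCl = (140 − 68) × 117 / (72 × 2.53) × 0.85 = 8424.0 / 182.16 × 0.85 ≈ 39.3 mL/min
|75.6 − 39.3| = 36.3 mL/min

36 mL/min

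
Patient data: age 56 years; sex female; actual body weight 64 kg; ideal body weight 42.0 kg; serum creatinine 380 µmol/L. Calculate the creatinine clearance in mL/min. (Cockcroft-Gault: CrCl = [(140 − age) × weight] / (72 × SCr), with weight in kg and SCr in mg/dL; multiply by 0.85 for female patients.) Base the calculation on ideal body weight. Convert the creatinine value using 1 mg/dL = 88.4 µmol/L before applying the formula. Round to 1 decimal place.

9.7 mL/min

SCr = 380 / 88.4 = 4.299 mg/dL
CrCl = (140 − 56) × 42 / (72 × 4.299) × 0.85 = 3528.0 / 309.53 × 0.85 ≈ 9.7 mL/min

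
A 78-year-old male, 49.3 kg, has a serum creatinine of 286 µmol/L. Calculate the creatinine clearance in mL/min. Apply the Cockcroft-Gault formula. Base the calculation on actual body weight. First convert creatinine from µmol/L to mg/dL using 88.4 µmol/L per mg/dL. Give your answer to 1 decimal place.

13.1 mL/min

SCr = 286 / 88.4 = 3.235 mg/dL
CrCl = (140 − 78) × 49.3 / (72 × 3.235) = 3056.6 / 232.92 ≈ 13.1 mL/min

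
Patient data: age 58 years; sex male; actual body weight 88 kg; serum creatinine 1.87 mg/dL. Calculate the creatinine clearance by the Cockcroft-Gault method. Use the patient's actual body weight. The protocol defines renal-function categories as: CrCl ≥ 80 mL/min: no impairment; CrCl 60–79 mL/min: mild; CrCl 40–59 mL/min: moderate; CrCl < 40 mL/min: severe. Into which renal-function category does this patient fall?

moderate

CrCl = (140 − 58) × 88 / (72 × 1.87) = 7216.0 / 134.64 ≈ 53.6 mL/min
54 mL/min falls in the 'moderate' range.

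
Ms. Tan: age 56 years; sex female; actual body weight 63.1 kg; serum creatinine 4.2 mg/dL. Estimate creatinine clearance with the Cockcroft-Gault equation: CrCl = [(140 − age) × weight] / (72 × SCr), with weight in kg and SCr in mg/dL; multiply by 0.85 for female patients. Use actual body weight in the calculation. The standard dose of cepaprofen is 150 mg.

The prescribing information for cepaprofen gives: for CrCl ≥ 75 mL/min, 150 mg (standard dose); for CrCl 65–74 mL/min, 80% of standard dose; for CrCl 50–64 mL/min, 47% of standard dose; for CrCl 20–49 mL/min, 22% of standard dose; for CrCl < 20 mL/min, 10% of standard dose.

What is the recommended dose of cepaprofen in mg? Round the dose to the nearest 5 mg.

15 mg

CrCl = (140 − 56) × 63.1 / (72 × 4.2) × 0.85 = 5300.4 / 302.40 × 0.85 ≈ 14.9 mL/min
CrCl ≈ 15 mL/min → bracket < 20 mL/min.
10% of 150 mg = 15 mg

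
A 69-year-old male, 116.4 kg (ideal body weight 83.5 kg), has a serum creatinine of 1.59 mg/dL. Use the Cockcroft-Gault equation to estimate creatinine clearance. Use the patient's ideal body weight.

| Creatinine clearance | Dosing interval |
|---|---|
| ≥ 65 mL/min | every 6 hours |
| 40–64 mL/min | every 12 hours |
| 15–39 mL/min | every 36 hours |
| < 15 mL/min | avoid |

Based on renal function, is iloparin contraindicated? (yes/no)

no

CrCl = (140 − 69) × 83.5 / (72 × 1.59) = 5928.5 / 114.48 ≈ 51.8 mL/min
CrCl ≈ 52 mL/min, which is ≥ 15 mL/min.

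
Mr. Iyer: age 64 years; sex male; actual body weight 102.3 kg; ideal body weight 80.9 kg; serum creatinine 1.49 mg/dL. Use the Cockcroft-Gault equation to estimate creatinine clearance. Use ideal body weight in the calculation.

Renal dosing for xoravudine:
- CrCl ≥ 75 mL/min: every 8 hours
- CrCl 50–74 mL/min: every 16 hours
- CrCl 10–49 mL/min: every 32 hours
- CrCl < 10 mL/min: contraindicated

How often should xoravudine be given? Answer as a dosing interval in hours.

every 16 hours

CrCl = (140 − 64) × 80.9 / (72 × 1.49) = 6148.4 / 107.28 ≈ 57.3 mL/min
CrCl ≈ 57 mL/min → bracket 50–74 mL/min → every 16 hours.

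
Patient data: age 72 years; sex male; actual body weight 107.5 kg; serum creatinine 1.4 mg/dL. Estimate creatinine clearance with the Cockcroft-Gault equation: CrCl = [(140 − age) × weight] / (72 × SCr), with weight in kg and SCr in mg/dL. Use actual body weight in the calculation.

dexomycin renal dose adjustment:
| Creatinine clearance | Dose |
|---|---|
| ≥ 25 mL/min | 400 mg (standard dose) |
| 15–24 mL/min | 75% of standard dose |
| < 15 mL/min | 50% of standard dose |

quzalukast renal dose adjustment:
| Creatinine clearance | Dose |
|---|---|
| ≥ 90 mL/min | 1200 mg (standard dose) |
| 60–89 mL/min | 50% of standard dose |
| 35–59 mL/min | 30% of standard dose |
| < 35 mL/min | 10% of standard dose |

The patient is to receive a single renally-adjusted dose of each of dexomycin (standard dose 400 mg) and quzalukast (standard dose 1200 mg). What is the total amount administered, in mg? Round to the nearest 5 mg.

CrCl = (140 − 72) × 107.5 / (72 × 1.4) = 7310.0 / 100.80 ≈ 72.5 mL/min
CrCl ≈ 73 mL/min.
dexomycin: ≥ 25 mL/min → 100% of 400 mg = 400 mg.
quzalukast: 60–89 mL/min → 50% of 1200 mg = 600 mg.
Total = 400 + 600 = 1000 mg.

1000 mg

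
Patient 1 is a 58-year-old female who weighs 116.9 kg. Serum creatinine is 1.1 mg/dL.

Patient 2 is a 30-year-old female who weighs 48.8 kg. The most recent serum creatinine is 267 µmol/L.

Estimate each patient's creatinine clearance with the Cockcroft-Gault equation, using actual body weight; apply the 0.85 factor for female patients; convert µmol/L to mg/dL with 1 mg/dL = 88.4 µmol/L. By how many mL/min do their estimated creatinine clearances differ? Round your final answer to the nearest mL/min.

Patient 1: CrCl = (140 − 58) × 116.9 / (72 × 1.1) × 0.85 = 9585.8 / 79.20 × 0.85 ≈ 102.9 mL/min
Patient 2: SCr = 267 / 88.4 = 3.02 mg/dL
Patient 2: CrCl = (140 − 30) × 48.8 / (72 × 3.02) × 0.85 = 5368.0 / 217.44 × 0.85 ≈ 21.0 mL/min
|102.9 − 21.0| = 81.9 mL/min

82 mL/min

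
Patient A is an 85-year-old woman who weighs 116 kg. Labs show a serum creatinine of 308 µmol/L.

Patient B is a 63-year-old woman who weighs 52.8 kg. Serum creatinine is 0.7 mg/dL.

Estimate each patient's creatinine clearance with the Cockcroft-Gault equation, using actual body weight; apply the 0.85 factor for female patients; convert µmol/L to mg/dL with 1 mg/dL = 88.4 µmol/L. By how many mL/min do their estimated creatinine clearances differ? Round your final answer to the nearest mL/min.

47 mL/min

Patient A: SCr = 308 / 88.4 = 3.484 mg/dL
Patient A: CrCl = (140 − 85) × 116 / (72 × 3.484) × 0.85 = 6380.0 / 250.85 × 0.85 ≈ 21.6 mL/min
Patient B: CrCl = (140 − 63) × 52.8 / (72 × 0.7) × 0.85 = 4065.6 / 50.40 × 0.85 ≈ 68.6 mL/min
|21.6 − 68.6| = 47.0 mL/min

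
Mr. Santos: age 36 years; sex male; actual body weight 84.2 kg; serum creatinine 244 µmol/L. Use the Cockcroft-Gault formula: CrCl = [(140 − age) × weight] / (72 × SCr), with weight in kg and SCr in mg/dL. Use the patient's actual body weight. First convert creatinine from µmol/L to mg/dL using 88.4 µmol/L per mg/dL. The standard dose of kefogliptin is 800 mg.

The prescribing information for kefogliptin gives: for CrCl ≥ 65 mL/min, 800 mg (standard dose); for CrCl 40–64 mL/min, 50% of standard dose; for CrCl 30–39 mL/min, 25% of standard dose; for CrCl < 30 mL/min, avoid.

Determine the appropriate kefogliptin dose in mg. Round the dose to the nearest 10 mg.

SCr = 244 / 88.4 = 2.76 mg/dL
CrCl = (140 − 36) × 84.2 / (72 × 2.76) = 8756.8 / 198.72 ≈ 44.1 mL/min
CrCl ≈ 44 mL/min → bracket 40–64 mL/min.
50% of 800 mg = 400 mg

400 mg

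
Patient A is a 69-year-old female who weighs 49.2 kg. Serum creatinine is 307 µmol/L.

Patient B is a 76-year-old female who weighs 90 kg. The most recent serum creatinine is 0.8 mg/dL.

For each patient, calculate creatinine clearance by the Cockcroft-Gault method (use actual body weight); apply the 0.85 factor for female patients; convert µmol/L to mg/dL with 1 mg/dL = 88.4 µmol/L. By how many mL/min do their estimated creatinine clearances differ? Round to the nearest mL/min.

Patient A: SCr = 307 / 88.4 = 3.473 mg/dL
Patient A: CrCl = (140 − 69) × 49.2 / (72 × 3.473) × 0.85 = 3493.2 / 250.06 × 0.85 ≈ 11.9 mL/min
Patient B: CrCl = (140 − 76) × 90 / (72 × 0.8) × 0.85 = 5760.0 / 57.60 × 0.85 ≈ 85.0 mL/min
|11.9 − 85.0| = 73.1 mL/min

73 mL/min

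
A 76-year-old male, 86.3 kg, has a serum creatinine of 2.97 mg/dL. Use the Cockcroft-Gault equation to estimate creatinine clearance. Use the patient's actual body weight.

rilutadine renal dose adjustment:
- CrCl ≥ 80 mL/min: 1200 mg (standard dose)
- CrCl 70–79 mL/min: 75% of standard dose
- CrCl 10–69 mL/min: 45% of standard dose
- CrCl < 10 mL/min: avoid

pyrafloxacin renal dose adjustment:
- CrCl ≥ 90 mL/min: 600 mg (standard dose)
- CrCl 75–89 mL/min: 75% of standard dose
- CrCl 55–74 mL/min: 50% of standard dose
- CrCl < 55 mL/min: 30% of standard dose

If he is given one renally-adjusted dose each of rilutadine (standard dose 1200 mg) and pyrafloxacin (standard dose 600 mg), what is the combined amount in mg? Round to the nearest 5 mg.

CrCl = (140 − 76) × 86.3 / (72 × 2.97) = 5523.2 / 213.84 ≈ 25.8 mL/min
CrCl ≈ 26 mL/min.
rilutadine: 10–69 mL/min → 45% of 1200 mg = 540 mg.
pyrafloxacin: < 55 mL/min → 30% of 600 mg = 180 mg.
Total = 540 + 180 = 720 mg.

720 mg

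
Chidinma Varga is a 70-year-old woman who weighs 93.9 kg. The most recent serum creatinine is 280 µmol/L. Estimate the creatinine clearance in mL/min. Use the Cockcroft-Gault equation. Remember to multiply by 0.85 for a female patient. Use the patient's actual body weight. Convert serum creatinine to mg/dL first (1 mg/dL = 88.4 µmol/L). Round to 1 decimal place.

24.5 mL/min

SCr = 280 / 88.4 = 3.167 mg/dL
CrCl = (140 − 70) × 93.9 / (72 × 3.167) × 0.85 = 6573.0 / 228.02 × 0.85 ≈ 24.5 mL/min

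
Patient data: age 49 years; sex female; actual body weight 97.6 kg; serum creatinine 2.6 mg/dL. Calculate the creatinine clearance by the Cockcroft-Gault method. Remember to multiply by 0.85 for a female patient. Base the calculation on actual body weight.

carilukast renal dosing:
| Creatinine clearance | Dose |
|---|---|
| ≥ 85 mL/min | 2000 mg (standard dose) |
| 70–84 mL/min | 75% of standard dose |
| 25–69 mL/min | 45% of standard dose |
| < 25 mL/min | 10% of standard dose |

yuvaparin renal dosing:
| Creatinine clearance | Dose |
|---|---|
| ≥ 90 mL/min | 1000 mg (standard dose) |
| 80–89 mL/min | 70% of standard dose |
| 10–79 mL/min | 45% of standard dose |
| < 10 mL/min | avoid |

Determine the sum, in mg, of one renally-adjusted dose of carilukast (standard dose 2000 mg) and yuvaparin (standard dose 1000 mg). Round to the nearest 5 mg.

CrCl = (140 − 49) × 97.6 / (72 × 2.6) × 0.85 = 8881.6 / 187.20 × 0.85 ≈ 40.3 mL/min
CrCl ≈ 40 mL/min.
carilukast: 25–69 mL/min → 45% of 2000 mg = 900 mg.
yuvaparin: 10–79 mL/min → 45% of 1000 mg = 450 mg.
Total = 900 + 450 = 1350 mg.

1350 mg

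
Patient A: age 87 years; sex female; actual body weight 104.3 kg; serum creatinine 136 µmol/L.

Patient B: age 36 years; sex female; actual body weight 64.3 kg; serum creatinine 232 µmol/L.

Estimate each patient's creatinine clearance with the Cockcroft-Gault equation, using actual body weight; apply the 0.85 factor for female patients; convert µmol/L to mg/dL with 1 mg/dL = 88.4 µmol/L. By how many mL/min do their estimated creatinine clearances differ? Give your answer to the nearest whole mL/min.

12 mL/min

Patient A: SCr = 136 / 88.4 = 1.538 mg/dL
Patient A: CrCl = (140 − 87) × 104.3 / (72 × 1.538) × 0.85 = 5527.9 / 110.74 × 0.85 ≈ 42.4 mL/min
Patient B: SCr = 232 / 88.4 = 2.624 mg/dL
Patient B: CrCl = (140 − 36) × 64.3 / (72 × 2.624) × 0.85 = 6687.2 / 188.93 × 0.85 ≈ 30.1 mL/min
|42.4 − 30.1| = 12.3 mL/min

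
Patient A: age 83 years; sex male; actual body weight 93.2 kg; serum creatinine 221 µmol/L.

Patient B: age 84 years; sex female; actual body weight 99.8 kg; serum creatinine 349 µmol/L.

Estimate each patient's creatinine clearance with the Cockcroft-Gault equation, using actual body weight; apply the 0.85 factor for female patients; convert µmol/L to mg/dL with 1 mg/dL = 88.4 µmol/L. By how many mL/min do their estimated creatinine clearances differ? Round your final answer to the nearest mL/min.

Patient A: SCr = 221 / 88.4 = 2.5 mg/dL
Patient A: CrCl = (140 − 83) × 93.2 / (72 × 2.5) = 5312.4 / 180.00 ≈ 29.5 mL/min
Patient B: SCr = 349 / 88.4 = 3.948 mg/dL
Patient B: CrCl = (140 − 84) × 99.8 / (72 × 3.948) × 0.85 = 5588.8 / 284.26 × 0.85 ≈ 16.7 mL/min
|29.5 − 16.7| = 12.8 mL/min

13 mL/min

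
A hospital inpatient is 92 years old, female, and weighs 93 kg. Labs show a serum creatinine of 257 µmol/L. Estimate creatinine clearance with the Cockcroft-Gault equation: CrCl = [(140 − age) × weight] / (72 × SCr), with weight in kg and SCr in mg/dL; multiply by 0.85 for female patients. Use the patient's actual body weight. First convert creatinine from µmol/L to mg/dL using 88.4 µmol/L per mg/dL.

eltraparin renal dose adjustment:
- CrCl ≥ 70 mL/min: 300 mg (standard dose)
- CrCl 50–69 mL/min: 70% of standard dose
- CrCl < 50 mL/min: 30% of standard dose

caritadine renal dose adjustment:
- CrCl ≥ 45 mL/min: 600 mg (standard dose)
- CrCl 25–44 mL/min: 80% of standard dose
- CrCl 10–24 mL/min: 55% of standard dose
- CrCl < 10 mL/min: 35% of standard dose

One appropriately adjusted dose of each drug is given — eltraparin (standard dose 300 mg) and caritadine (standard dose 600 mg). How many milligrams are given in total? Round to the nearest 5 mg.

SCr = 257 / 88.4 = 2.907 mg/dL
CrCl = (140 − 92) × 93 / (72 × 2.907) × 0.85 = 4464.0 / 209.30 × 0.85 ≈ 18.1 mL/min
CrCl ≈ 18 mL/min.
eltraparin: < 50 mL/min → 30% of 300 mg = 90 mg.
caritadine: 10–24 mL/min → 55% of 600 mg = 330 mg.
Total = 90 + 330 = 420 mg.

420 mg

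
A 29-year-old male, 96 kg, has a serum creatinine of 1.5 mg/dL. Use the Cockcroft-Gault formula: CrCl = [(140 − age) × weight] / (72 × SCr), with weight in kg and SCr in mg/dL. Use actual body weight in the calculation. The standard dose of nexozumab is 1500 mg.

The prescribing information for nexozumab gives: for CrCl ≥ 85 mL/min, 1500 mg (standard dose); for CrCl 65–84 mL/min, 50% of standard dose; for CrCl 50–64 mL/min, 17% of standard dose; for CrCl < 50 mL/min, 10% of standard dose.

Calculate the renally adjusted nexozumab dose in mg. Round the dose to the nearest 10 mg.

1500 mg

CrCl = (140 − 29) × 96 / (72 × 1.5) = 10656.0 / 108.00 ≈ 98.7 mL/min
CrCl ≈ 99 mL/min → bracket ≥ 85 mL/min.
100% of 1500 mg = 1500 mg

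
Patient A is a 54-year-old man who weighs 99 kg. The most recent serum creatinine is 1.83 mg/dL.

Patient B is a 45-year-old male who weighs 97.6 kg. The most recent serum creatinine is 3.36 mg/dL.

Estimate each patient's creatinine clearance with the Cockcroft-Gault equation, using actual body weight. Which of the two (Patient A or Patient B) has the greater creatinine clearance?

Patient A

Patient A: CrCl = (140 − 54) × 99 / (72 × 1.83) = 8514.0 / 131.76 ≈ 64.6 mL/min
Patient B: CrCl = (140 − 45) × 97.6 / (72 × 3.36) = 9272.0 / 241.92 ≈ 38.3 mL/min
64.6 vs 38.3 mL/min → Patient A is higher.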